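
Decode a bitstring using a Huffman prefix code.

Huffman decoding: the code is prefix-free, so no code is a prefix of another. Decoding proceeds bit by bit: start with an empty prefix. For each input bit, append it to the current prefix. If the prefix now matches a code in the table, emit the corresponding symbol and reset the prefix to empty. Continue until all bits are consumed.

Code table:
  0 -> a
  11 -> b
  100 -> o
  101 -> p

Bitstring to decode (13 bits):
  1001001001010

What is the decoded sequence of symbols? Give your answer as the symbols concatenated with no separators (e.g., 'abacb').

Bit 0: prefix='1' (no match yet)
Bit 1: prefix='10' (no match yet)
Bit 2: prefix='100' -> emit 'o', reset
Bit 3: prefix='1' (no match yet)
Bit 4: prefix='10' (no match yet)
Bit 5: prefix='100' -> emit 'o', reset
Bit 6: prefix='1' (no match yet)
Bit 7: prefix='10' (no match yet)
Bit 8: prefix='100' -> emit 'o', reset
Bit 9: prefix='1' (no match yet)
Bit 10: prefix='10' (no match yet)
Bit 11: prefix='101' -> emit 'p', reset
Bit 12: prefix='0' -> emit 'a', reset

Answer: ooopa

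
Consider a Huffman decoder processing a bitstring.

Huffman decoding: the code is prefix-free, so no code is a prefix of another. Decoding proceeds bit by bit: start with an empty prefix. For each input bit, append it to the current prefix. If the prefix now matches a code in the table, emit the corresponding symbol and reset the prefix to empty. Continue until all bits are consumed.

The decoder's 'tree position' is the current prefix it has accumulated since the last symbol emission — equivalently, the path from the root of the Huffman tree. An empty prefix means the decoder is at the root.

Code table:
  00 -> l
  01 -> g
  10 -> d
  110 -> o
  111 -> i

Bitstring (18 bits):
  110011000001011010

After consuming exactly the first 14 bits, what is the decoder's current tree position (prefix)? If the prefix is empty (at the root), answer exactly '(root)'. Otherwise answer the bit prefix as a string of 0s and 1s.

Bit 0: prefix='1' (no match yet)
Bit 1: prefix='11' (no match yet)
Bit 2: prefix='110' -> emit 'o', reset
Bit 3: prefix='0' (no match yet)
Bit 4: prefix='01' -> emit 'g', reset
Bit 5: prefix='1' (no match yet)
Bit 6: prefix='10' -> emit 'd', reset
Bit 7: prefix='0' (no match yet)
Bit 8: prefix='00' -> emit 'l', reset
Bit 9: prefix='0' (no match yet)
Bit 10: prefix='00' -> emit 'l', reset
Bit 11: prefix='1' (no match yet)
Bit 12: prefix='10' -> emit 'd', reset
Bit 13: prefix='1' (no match yet)

Answer: 1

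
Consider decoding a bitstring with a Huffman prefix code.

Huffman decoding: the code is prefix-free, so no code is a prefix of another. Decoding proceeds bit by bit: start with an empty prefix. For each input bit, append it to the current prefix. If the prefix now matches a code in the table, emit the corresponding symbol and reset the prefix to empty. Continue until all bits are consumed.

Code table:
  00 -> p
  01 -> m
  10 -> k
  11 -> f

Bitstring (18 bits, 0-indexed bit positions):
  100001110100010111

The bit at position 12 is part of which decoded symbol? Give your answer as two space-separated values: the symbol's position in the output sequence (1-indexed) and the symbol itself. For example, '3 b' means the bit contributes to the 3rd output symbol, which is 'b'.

Bit 0: prefix='1' (no match yet)
Bit 1: prefix='10' -> emit 'k', reset
Bit 2: prefix='0' (no match yet)
Bit 3: prefix='00' -> emit 'p', reset
Bit 4: prefix='0' (no match yet)
Bit 5: prefix='01' -> emit 'm', reset
Bit 6: prefix='1' (no match yet)
Bit 7: prefix='11' -> emit 'f', reset
Bit 8: prefix='0' (no match yet)
Bit 9: prefix='01' -> emit 'm', reset
Bit 10: prefix='0' (no match yet)
Bit 11: prefix='00' -> emit 'p', reset
Bit 12: prefix='0' (no match yet)
Bit 13: prefix='01' -> emit 'm', reset
Bit 14: prefix='0' (no match yet)
Bit 15: prefix='01' -> emit 'm', reset
Bit 16: prefix='1' (no match yet)

Answer: 7 m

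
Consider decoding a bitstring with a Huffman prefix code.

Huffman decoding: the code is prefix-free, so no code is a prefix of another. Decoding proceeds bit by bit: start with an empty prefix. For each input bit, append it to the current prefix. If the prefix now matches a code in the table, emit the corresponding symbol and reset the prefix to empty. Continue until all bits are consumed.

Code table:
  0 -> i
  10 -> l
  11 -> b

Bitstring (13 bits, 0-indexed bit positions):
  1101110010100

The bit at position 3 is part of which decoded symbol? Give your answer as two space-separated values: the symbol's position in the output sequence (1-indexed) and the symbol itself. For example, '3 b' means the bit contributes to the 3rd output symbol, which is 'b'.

Bit 0: prefix='1' (no match yet)
Bit 1: prefix='11' -> emit 'b', reset
Bit 2: prefix='0' -> emit 'i', reset
Bit 3: prefix='1' (no match yet)
Bit 4: prefix='11' -> emit 'b', reset
Bit 5: prefix='1' (no match yet)
Bit 6: prefix='10' -> emit 'l', reset
Bit 7: prefix='0' -> emit 'i', reset

Answer: 3 b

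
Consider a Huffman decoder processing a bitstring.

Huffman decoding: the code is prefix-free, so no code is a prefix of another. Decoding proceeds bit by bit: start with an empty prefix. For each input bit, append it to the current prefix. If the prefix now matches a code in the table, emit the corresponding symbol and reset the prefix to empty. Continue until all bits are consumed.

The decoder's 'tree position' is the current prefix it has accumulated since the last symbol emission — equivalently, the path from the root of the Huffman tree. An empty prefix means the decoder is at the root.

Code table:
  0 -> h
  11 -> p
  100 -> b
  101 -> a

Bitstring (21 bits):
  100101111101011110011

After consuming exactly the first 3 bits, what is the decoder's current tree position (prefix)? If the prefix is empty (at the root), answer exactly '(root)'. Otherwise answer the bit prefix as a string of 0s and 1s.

Bit 0: prefix='1' (no match yet)
Bit 1: prefix='10' (no match yet)
Bit 2: prefix='100' -> emit 'b', reset

Answer: (root)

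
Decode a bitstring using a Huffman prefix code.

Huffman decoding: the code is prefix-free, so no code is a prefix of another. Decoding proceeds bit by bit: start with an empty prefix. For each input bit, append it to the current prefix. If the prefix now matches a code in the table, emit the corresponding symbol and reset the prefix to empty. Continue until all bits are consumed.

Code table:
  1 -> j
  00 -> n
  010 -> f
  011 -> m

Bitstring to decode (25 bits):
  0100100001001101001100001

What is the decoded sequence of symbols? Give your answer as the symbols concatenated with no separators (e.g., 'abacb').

Answer: ffnfmfmnnj

Derivation:
Bit 0: prefix='0' (no match yet)
Bit 1: prefix='01' (no match yet)
Bit 2: prefix='010' -> emit 'f', reset
Bit 3: prefix='0' (no match yet)
Bit 4: prefix='01' (no match yet)
Bit 5: prefix='010' -> emit 'f', reset
Bit 6: prefix='0' (no match yet)
Bit 7: prefix='00' -> emit 'n', reset
Bit 8: prefix='0' (no match yet)
Bit 9: prefix='01' (no match yet)
Bit 10: prefix='010' -> emit 'f', reset
Bit 11: prefix='0' (no match yet)
Bit 12: prefix='01' (no match yet)
Bit 13: prefix='011' -> emit 'm', reset
Bit 14: prefix='0' (no match yet)
Bit 15: prefix='01' (no match yet)
Bit 16: prefix='010' -> emit 'f', reset
Bit 17: prefix='0' (no match yet)
Bit 18: prefix='01' (no match yet)
Bit 19: prefix='011' -> emit 'm', reset
Bit 20: prefix='0' (no match yet)
Bit 21: prefix='00' -> emit 'n', reset
Bit 22: prefix='0' (no match yet)
Bit 23: prefix='00' -> emit 'n', reset
Bit 24: prefix='1' -> emit 'j', reset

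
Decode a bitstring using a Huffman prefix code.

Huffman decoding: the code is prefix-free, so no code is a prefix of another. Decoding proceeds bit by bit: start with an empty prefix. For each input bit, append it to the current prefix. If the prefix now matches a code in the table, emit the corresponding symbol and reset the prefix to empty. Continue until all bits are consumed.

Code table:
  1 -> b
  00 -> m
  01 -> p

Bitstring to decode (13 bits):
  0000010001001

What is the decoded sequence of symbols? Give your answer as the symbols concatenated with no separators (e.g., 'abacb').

Answer: mmpmpmb

Derivation:
Bit 0: prefix='0' (no match yet)
Bit 1: prefix='00' -> emit 'm', reset
Bit 2: prefix='0' (no match yet)
Bit 3: prefix='00' -> emit 'm', reset
Bit 4: prefix='0' (no match yet)
Bit 5: prefix='01' -> emit 'p', reset
Bit 6: prefix='0' (no match yet)
Bit 7: prefix='00' -> emit 'm', reset
Bit 8: prefix='0' (no match yet)
Bit 9: prefix='01' -> emit 'p', reset
Bit 10: prefix='0' (no match yet)
Bit 11: prefix='00' -> emit 'm', reset
Bit 12: prefix='1' -> emit 'b', reset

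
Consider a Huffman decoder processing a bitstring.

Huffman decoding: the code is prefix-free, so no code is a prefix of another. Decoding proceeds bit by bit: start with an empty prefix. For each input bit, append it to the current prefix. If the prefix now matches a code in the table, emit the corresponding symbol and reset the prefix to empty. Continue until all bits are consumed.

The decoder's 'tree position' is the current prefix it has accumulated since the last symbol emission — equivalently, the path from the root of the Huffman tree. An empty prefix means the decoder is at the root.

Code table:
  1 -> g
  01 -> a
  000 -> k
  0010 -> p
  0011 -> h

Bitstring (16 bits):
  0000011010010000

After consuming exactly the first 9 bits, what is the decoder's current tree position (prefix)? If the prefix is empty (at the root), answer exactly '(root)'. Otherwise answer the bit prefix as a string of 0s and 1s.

Bit 0: prefix='0' (no match yet)
Bit 1: prefix='00' (no match yet)
Bit 2: prefix='000' -> emit 'k', reset
Bit 3: prefix='0' (no match yet)
Bit 4: prefix='00' (no match yet)
Bit 5: prefix='001' (no match yet)
Bit 6: prefix='0011' -> emit 'h', reset
Bit 7: prefix='0' (no match yet)
Bit 8: prefix='01' -> emit 'a', reset

Answer: (root)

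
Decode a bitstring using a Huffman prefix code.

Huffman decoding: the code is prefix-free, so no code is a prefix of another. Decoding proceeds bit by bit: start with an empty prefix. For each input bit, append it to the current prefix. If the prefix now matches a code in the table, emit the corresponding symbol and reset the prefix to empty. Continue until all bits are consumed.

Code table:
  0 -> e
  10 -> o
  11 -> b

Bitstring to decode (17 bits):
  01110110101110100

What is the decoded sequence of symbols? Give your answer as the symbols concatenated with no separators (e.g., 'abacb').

Bit 0: prefix='0' -> emit 'e', reset
Bit 1: prefix='1' (no match yet)
Bit 2: prefix='11' -> emit 'b', reset
Bit 3: prefix='1' (no match yet)
Bit 4: prefix='10' -> emit 'o', reset
Bit 5: prefix='1' (no match yet)
Bit 6: prefix='11' -> emit 'b', reset
Bit 7: prefix='0' -> emit 'e', reset
Bit 8: prefix='1' (no match yet)
Bit 9: prefix='10' -> emit 'o', reset
Bit 10: prefix='1' (no match yet)
Bit 11: prefix='11' -> emit 'b', reset
Bit 12: prefix='1' (no match yet)
Bit 13: prefix='10' -> emit 'o', reset
Bit 14: prefix='1' (no match yet)
Bit 15: prefix='10' -> emit 'o', reset
Bit 16: prefix='0' -> emit 'e', reset

Answer: ebobeobooe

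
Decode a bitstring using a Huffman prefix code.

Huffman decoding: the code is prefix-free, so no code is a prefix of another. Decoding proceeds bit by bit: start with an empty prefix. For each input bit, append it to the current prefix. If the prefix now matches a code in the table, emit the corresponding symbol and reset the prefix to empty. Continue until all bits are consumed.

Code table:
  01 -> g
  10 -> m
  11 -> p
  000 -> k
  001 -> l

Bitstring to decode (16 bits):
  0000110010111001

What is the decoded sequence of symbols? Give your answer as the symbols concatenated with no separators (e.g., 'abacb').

Answer: kgmggpl

Derivation:
Bit 0: prefix='0' (no match yet)
Bit 1: prefix='00' (no match yet)
Bit 2: prefix='000' -> emit 'k', reset
Bit 3: prefix='0' (no match yet)
Bit 4: prefix='01' -> emit 'g', reset
Bit 5: prefix='1' (no match yet)
Bit 6: prefix='10' -> emit 'm', reset
Bit 7: prefix='0' (no match yet)
Bit 8: prefix='01' -> emit 'g', reset
Bit 9: prefix='0' (no match yet)
Bit 10: prefix='01' -> emit 'g', reset
Bit 11: prefix='1' (no match yet)
Bit 12: prefix='11' -> emit 'p', reset
Bit 13: prefix='0' (no match yet)
Bit 14: prefix='00' (no match yet)
Bit 15: prefix='001' -> emit 'l', reset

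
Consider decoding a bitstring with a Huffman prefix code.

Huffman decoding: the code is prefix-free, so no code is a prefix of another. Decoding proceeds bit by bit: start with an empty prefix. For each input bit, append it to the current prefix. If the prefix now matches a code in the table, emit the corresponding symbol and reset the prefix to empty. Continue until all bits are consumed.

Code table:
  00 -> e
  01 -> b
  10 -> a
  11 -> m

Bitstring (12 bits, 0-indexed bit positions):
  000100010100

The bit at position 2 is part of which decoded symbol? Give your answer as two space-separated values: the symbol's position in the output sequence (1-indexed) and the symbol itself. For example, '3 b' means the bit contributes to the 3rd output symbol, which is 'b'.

Answer: 2 b

Derivation:
Bit 0: prefix='0' (no match yet)
Bit 1: prefix='00' -> emit 'e', reset
Bit 2: prefix='0' (no match yet)
Bit 3: prefix='01' -> emit 'b', reset
Bit 4: prefix='0' (no match yet)
Bit 5: prefix='00' -> emit 'e', reset
Bit 6: prefix='0' (no match yet)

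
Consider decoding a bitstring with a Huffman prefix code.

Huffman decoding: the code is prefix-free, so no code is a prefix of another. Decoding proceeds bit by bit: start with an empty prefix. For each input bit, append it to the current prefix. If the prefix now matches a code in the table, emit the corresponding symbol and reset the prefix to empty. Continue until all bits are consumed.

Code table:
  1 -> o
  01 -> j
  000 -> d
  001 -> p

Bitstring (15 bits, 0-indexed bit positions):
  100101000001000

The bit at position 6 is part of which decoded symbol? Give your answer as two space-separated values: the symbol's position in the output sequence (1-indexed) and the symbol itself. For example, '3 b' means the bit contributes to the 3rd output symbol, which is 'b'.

Answer: 4 d

Derivation:
Bit 0: prefix='1' -> emit 'o', reset
Bit 1: prefix='0' (no match yet)
Bit 2: prefix='00' (no match yet)
Bit 3: prefix='001' -> emit 'p', reset
Bit 4: prefix='0' (no match yet)
Bit 5: prefix='01' -> emit 'j', reset
Bit 6: prefix='0' (no match yet)
Bit 7: prefix='00' (no match yet)
Bit 8: prefix='000' -> emit 'd', reset
Bit 9: prefix='0' (no match yet)
Bit 10: prefix='00' (no match yet)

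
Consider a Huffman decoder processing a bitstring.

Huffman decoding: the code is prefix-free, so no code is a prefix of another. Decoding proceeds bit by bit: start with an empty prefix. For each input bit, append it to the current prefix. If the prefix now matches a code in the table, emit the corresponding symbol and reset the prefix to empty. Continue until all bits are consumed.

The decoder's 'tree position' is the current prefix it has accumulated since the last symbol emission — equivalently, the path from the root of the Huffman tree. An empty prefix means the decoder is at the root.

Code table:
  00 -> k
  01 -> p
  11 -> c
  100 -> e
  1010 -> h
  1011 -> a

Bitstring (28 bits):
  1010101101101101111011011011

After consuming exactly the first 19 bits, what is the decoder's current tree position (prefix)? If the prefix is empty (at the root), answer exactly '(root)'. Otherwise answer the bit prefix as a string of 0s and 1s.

Bit 0: prefix='1' (no match yet)
Bit 1: prefix='10' (no match yet)
Bit 2: prefix='101' (no match yet)
Bit 3: prefix='1010' -> emit 'h', reset
Bit 4: prefix='1' (no match yet)
Bit 5: prefix='10' (no match yet)
Bit 6: prefix='101' (no match yet)
Bit 7: prefix='1011' -> emit 'a', reset
Bit 8: prefix='0' (no match yet)
Bit 9: prefix='01' -> emit 'p', reset
Bit 10: prefix='1' (no match yet)
Bit 11: prefix='10' (no match yet)
Bit 12: prefix='101' (no match yet)
Bit 13: prefix='1011' -> emit 'a', reset
Bit 14: prefix='0' (no match yet)
Bit 15: prefix='01' -> emit 'p', reset
Bit 16: prefix='1' (no match yet)
Bit 17: prefix='11' -> emit 'c', reset
Bit 18: prefix='1' (no match yet)

Answer: 1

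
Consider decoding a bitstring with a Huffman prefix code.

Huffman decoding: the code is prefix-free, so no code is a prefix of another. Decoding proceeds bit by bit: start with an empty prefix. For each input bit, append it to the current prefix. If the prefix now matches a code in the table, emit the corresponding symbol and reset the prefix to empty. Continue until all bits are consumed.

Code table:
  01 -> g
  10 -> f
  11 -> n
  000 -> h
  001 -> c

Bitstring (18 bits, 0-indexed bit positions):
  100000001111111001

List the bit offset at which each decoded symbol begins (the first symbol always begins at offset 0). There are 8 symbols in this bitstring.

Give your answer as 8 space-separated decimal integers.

Answer: 0 2 5 8 10 12 14 16

Derivation:
Bit 0: prefix='1' (no match yet)
Bit 1: prefix='10' -> emit 'f', reset
Bit 2: prefix='0' (no match yet)
Bit 3: prefix='00' (no match yet)
Bit 4: prefix='000' -> emit 'h', reset
Bit 5: prefix='0' (no match yet)
Bit 6: prefix='00' (no match yet)
Bit 7: prefix='000' -> emit 'h', reset
Bit 8: prefix='1' (no match yet)
Bit 9: prefix='11' -> emit 'n', reset
Bit 10: prefix='1' (no match yet)
Bit 11: prefix='11' -> emit 'n', reset
Bit 12: prefix='1' (no match yet)
Bit 13: prefix='11' -> emit 'n', reset
Bit 14: prefix='1' (no match yet)
Bit 15: prefix='10' -> emit 'f', reset
Bit 16: prefix='0' (no match yet)
Bit 17: prefix='01' -> emit 'g', reset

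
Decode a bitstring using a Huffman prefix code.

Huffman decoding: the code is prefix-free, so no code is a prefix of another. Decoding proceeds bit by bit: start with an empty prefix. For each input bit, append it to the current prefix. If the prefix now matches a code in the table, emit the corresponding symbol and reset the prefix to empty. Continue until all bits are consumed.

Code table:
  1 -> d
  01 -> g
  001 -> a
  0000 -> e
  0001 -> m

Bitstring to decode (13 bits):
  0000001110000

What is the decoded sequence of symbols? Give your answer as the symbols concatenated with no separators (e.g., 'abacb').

Answer: eadde

Derivation:
Bit 0: prefix='0' (no match yet)
Bit 1: prefix='00' (no match yet)
Bit 2: prefix='000' (no match yet)
Bit 3: prefix='0000' -> emit 'e', reset
Bit 4: prefix='0' (no match yet)
Bit 5: prefix='00' (no match yet)
Bit 6: prefix='001' -> emit 'a', reset
Bit 7: prefix='1' -> emit 'd', reset
Bit 8: prefix='1' -> emit 'd', reset
Bit 9: prefix='0' (no match yet)
Bit 10: prefix='00' (no match yet)
Bit 11: prefix='000' (no match yet)
Bit 12: prefix='0000' -> emit 'e', reset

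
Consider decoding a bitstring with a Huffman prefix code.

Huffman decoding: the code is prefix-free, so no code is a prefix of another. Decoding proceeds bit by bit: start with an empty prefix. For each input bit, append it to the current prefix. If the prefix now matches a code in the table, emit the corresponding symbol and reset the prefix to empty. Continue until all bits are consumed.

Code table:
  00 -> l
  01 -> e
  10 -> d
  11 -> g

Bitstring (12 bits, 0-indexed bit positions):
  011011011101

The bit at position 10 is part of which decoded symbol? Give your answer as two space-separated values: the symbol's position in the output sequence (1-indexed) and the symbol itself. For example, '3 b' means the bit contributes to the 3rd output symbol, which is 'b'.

Bit 0: prefix='0' (no match yet)
Bit 1: prefix='01' -> emit 'e', reset
Bit 2: prefix='1' (no match yet)
Bit 3: prefix='10' -> emit 'd', reset
Bit 4: prefix='1' (no match yet)
Bit 5: prefix='11' -> emit 'g', reset
Bit 6: prefix='0' (no match yet)
Bit 7: prefix='01' -> emit 'e', reset
Bit 8: prefix='1' (no match yet)
Bit 9: prefix='11' -> emit 'g', reset
Bit 10: prefix='0' (no match yet)
Bit 11: prefix='01' -> emit 'e', reset

Answer: 6 e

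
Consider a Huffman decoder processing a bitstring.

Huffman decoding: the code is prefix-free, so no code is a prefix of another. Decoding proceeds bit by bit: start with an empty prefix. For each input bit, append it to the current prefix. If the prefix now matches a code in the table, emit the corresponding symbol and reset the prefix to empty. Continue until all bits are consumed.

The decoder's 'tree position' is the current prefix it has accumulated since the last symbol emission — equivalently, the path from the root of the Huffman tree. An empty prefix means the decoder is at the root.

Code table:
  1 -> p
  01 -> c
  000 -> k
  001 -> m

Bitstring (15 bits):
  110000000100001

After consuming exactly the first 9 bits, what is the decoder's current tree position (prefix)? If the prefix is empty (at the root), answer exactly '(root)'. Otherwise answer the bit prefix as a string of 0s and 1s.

Bit 0: prefix='1' -> emit 'p', reset
Bit 1: prefix='1' -> emit 'p', reset
Bit 2: prefix='0' (no match yet)
Bit 3: prefix='00' (no match yet)
Bit 4: prefix='000' -> emit 'k', reset
Bit 5: prefix='0' (no match yet)
Bit 6: prefix='00' (no match yet)
Bit 7: prefix='000' -> emit 'k', reset
Bit 8: prefix='0' (no match yet)

Answer: 0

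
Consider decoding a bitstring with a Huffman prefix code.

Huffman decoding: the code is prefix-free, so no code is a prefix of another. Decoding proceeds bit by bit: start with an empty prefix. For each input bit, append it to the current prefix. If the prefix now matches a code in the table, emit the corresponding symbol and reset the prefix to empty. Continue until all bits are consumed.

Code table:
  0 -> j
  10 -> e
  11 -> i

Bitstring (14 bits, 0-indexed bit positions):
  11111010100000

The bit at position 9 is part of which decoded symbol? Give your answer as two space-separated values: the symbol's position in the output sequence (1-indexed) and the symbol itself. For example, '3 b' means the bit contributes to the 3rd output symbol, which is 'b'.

Answer: 5 e

Derivation:
Bit 0: prefix='1' (no match yet)
Bit 1: prefix='11' -> emit 'i', reset
Bit 2: prefix='1' (no match yet)
Bit 3: prefix='11' -> emit 'i', reset
Bit 4: prefix='1' (no match yet)
Bit 5: prefix='10' -> emit 'e', reset
Bit 6: prefix='1' (no match yet)
Bit 7: prefix='10' -> emit 'e', reset
Bit 8: prefix='1' (no match yet)
Bit 9: prefix='10' -> emit 'e', reset
Bit 10: prefix='0' -> emit 'j', reset
Bit 11: prefix='0' -> emit 'j', reset
Bit 12: prefix='0' -> emit 'j', reset
Bit 13: prefix='0' -> emit 'j', reset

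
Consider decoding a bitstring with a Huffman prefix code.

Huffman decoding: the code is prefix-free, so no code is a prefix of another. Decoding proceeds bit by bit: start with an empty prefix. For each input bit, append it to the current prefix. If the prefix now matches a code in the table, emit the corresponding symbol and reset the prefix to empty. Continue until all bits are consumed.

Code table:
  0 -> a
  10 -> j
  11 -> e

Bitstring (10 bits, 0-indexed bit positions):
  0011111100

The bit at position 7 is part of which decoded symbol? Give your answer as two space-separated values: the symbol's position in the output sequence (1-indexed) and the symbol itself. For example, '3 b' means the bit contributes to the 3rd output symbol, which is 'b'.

Answer: 5 e

Derivation:
Bit 0: prefix='0' -> emit 'a', reset
Bit 1: prefix='0' -> emit 'a', reset
Bit 2: prefix='1' (no match yet)
Bit 3: prefix='11' -> emit 'e', reset
Bit 4: prefix='1' (no match yet)
Bit 5: prefix='11' -> emit 'e', reset
Bit 6: prefix='1' (no match yet)
Bit 7: prefix='11' -> emit 'e', reset
Bit 8: prefix='0' -> emit 'a', reset
Bit 9: prefix='0' -> emit 'a', reset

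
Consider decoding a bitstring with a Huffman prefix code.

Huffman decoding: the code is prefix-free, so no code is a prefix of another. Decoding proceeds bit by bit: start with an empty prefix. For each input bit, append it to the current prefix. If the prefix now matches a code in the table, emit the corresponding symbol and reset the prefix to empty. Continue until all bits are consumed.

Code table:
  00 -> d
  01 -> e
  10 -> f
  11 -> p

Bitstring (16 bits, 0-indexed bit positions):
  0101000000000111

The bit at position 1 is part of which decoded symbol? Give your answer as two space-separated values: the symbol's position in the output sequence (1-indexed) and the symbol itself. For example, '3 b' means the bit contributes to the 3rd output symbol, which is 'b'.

Bit 0: prefix='0' (no match yet)
Bit 1: prefix='01' -> emit 'e', reset
Bit 2: prefix='0' (no match yet)
Bit 3: prefix='01' -> emit 'e', reset
Bit 4: prefix='0' (no match yet)
Bit 5: prefix='00' -> emit 'd', reset

Answer: 1 e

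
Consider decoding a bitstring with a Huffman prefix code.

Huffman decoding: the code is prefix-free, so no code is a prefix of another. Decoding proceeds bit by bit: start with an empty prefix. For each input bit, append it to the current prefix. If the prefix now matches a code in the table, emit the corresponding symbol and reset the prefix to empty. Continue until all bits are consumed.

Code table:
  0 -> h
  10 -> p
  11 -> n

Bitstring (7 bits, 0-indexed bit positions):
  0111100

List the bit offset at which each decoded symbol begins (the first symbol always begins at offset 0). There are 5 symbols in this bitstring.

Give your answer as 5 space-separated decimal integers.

Answer: 0 1 3 5 6

Derivation:
Bit 0: prefix='0' -> emit 'h', reset
Bit 1: prefix='1' (no match yet)
Bit 2: prefix='11' -> emit 'n', reset
Bit 3: prefix='1' (no match yet)
Bit 4: prefix='11' -> emit 'n', reset
Bit 5: prefix='0' -> emit 'h', reset
Bit 6: prefix='0' -> emit 'h', reset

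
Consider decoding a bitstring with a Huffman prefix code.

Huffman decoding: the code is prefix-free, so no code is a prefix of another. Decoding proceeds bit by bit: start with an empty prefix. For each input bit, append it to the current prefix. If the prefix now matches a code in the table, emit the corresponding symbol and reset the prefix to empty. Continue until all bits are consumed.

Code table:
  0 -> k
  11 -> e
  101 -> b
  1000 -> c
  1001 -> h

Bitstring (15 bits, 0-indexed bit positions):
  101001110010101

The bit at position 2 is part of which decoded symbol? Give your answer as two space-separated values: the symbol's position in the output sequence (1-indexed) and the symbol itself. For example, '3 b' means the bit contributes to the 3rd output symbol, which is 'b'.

Bit 0: prefix='1' (no match yet)
Bit 1: prefix='10' (no match yet)
Bit 2: prefix='101' -> emit 'b', reset
Bit 3: prefix='0' -> emit 'k', reset
Bit 4: prefix='0' -> emit 'k', reset
Bit 5: prefix='1' (no match yet)
Bit 6: prefix='11' -> emit 'e', reset

Answer: 1 b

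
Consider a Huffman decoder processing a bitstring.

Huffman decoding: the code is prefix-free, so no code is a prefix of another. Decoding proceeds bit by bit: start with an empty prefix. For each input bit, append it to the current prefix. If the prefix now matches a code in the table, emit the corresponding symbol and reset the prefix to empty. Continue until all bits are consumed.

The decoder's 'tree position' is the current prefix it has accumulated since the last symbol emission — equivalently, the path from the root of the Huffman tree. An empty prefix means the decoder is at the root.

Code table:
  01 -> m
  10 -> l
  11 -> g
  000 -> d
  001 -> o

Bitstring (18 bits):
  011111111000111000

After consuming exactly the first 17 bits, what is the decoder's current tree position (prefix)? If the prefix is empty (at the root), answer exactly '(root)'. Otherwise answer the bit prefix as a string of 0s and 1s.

Answer: 00

Derivation:
Bit 0: prefix='0' (no match yet)
Bit 1: prefix='01' -> emit 'm', reset
Bit 2: prefix='1' (no match yet)
Bit 3: prefix='11' -> emit 'g', reset
Bit 4: prefix='1' (no match yet)
Bit 5: prefix='11' -> emit 'g', reset
Bit 6: prefix='1' (no match yet)
Bit 7: prefix='11' -> emit 'g', reset
Bit 8: prefix='1' (no match yet)
Bit 9: prefix='10' -> emit 'l', reset
Bit 10: prefix='0' (no match yet)
Bit 11: prefix='00' (no match yet)
Bit 12: prefix='001' -> emit 'o', reset
Bit 13: prefix='1' (no match yet)
Bit 14: prefix='11' -> emit 'g', reset
Bit 15: prefix='0' (no match yet)
Bit 16: prefix='00' (no match yet)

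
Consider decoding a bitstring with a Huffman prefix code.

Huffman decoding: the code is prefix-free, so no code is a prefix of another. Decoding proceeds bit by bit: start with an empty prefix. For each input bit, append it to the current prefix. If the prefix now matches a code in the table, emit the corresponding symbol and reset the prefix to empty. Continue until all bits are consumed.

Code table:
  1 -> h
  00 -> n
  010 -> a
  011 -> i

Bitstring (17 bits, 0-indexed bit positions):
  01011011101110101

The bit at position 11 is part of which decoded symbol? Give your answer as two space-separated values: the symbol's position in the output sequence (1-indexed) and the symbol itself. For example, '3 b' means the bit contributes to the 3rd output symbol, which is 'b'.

Answer: 6 i

Derivation:
Bit 0: prefix='0' (no match yet)
Bit 1: prefix='01' (no match yet)
Bit 2: prefix='010' -> emit 'a', reset
Bit 3: prefix='1' -> emit 'h', reset
Bit 4: prefix='1' -> emit 'h', reset
Bit 5: prefix='0' (no match yet)
Bit 6: prefix='01' (no match yet)
Bit 7: prefix='011' -> emit 'i', reset
Bit 8: prefix='1' -> emit 'h', reset
Bit 9: prefix='0' (no match yet)
Bit 10: prefix='01' (no match yet)
Bit 11: prefix='011' -> emit 'i', reset
Bit 12: prefix='1' -> emit 'h', reset
Bit 13: prefix='0' (no match yet)
Bit 14: prefix='01' (no match yet)
Bit 15: prefix='010' -> emit 'a', reset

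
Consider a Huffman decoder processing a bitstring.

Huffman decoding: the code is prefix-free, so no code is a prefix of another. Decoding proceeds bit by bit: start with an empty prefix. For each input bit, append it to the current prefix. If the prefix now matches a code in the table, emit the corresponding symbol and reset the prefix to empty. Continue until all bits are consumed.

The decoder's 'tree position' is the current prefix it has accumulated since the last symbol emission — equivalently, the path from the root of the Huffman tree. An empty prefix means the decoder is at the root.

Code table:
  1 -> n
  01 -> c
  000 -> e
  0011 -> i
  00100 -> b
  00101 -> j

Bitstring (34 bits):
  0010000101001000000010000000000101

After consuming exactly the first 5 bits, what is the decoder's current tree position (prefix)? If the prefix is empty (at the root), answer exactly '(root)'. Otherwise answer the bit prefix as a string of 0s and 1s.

Answer: (root)

Derivation:
Bit 0: prefix='0' (no match yet)
Bit 1: prefix='00' (no match yet)
Bit 2: prefix='001' (no match yet)
Bit 3: prefix='0010' (no match yet)
Bit 4: prefix='00100' -> emit 'b', reset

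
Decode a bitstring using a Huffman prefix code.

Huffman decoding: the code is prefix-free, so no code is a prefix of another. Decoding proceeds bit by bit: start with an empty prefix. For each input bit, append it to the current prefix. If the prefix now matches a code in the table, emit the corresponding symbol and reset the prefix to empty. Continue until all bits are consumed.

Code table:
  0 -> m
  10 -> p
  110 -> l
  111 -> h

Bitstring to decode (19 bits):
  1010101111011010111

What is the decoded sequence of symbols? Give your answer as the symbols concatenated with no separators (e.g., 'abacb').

Answer: ppphplph

Derivation:
Bit 0: prefix='1' (no match yet)
Bit 1: prefix='10' -> emit 'p', reset
Bit 2: prefix='1' (no match yet)
Bit 3: prefix='10' -> emit 'p', reset
Bit 4: prefix='1' (no match yet)
Bit 5: prefix='10' -> emit 'p', reset
Bit 6: prefix='1' (no match yet)
Bit 7: prefix='11' (no match yet)
Bit 8: prefix='111' -> emit 'h', reset
Bit 9: prefix='1' (no match yet)
Bit 10: prefix='10' -> emit 'p', reset
Bit 11: prefix='1' (no match yet)
Bit 12: prefix='11' (no match yet)
Bit 13: prefix='110' -> emit 'l', reset
Bit 14: prefix='1' (no match yet)
Bit 15: prefix='10' -> emit 'p', reset
Bit 16: prefix='1' (no match yet)
Bit 17: prefix='11' (no match yet)
Bit 18: prefix='111' -> emit 'h', reset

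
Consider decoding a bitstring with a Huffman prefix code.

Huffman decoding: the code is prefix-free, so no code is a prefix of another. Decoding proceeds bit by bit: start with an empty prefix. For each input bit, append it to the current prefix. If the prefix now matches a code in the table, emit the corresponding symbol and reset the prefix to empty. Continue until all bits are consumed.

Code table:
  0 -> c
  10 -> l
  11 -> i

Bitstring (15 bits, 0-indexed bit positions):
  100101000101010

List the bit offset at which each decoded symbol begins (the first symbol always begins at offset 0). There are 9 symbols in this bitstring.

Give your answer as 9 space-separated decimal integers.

Answer: 0 2 3 5 7 8 9 11 13

Derivation:
Bit 0: prefix='1' (no match yet)
Bit 1: prefix='10' -> emit 'l', reset
Bit 2: prefix='0' -> emit 'c', reset
Bit 3: prefix='1' (no match yet)
Bit 4: prefix='10' -> emit 'l', reset
Bit 5: prefix='1' (no match yet)
Bit 6: prefix='10' -> emit 'l', reset
Bit 7: prefix='0' -> emit 'c', reset
Bit 8: prefix='0' -> emit 'c', reset
Bit 9: prefix='1' (no match yet)
Bit 10: prefix='10' -> emit 'l', reset
Bit 11: prefix='1' (no match yet)
Bit 12: prefix='10' -> emit 'l', reset
Bit 13: prefix='1' (no match yet)
Bit 14: prefix='10' -> emit 'l', reset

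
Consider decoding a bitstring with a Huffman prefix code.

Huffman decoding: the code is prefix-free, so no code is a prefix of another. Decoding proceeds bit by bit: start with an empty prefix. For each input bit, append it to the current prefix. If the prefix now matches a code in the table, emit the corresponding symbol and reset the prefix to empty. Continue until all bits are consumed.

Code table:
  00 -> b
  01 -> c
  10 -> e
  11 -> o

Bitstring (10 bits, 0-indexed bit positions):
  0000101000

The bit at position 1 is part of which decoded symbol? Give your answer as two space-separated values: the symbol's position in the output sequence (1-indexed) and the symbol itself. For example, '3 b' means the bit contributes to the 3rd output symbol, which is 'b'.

Bit 0: prefix='0' (no match yet)
Bit 1: prefix='00' -> emit 'b', reset
Bit 2: prefix='0' (no match yet)
Bit 3: prefix='00' -> emit 'b', reset
Bit 4: prefix='1' (no match yet)
Bit 5: prefix='10' -> emit 'e', reset

Answer: 1 b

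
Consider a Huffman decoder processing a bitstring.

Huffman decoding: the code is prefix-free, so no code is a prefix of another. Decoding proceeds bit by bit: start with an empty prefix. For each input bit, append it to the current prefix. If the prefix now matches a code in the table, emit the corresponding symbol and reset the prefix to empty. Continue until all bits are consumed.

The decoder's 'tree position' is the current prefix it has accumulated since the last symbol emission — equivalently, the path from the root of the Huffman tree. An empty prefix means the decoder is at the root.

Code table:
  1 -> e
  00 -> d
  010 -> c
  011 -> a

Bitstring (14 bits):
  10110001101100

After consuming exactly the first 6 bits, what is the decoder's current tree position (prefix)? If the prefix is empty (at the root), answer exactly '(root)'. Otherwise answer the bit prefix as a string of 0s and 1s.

Answer: (root)

Derivation:
Bit 0: prefix='1' -> emit 'e', reset
Bit 1: prefix='0' (no match yet)
Bit 2: prefix='01' (no match yet)
Bit 3: prefix='011' -> emit 'a', reset
Bit 4: prefix='0' (no match yet)
Bit 5: prefix='00' -> emit 'd', reset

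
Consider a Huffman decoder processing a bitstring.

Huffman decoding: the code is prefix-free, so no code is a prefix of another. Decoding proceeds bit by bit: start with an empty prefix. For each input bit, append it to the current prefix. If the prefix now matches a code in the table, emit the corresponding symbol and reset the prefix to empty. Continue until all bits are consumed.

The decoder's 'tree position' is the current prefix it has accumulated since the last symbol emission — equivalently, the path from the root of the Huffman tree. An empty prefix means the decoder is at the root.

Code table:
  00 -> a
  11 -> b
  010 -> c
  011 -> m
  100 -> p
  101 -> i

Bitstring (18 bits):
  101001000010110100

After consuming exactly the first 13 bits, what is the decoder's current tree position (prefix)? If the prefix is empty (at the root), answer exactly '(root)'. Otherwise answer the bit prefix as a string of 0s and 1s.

Bit 0: prefix='1' (no match yet)
Bit 1: prefix='10' (no match yet)
Bit 2: prefix='101' -> emit 'i', reset
Bit 3: prefix='0' (no match yet)
Bit 4: prefix='00' -> emit 'a', reset
Bit 5: prefix='1' (no match yet)
Bit 6: prefix='10' (no match yet)
Bit 7: prefix='100' -> emit 'p', reset
Bit 8: prefix='0' (no match yet)
Bit 9: prefix='00' -> emit 'a', reset
Bit 10: prefix='1' (no match yet)
Bit 11: prefix='10' (no match yet)
Bit 12: prefix='101' -> emit 'i', reset

Answer: (root)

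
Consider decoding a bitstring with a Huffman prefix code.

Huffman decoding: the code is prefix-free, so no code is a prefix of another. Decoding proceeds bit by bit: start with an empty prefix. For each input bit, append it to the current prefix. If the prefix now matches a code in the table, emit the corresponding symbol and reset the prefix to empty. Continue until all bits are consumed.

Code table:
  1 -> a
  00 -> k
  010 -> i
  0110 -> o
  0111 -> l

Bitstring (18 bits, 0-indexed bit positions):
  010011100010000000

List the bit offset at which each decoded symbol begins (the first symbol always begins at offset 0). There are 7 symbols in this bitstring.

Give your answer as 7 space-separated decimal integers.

Answer: 0 3 7 9 12 14 16

Derivation:
Bit 0: prefix='0' (no match yet)
Bit 1: prefix='01' (no match yet)
Bit 2: prefix='010' -> emit 'i', reset
Bit 3: prefix='0' (no match yet)
Bit 4: prefix='01' (no match yet)
Bit 5: prefix='011' (no match yet)
Bit 6: prefix='0111' -> emit 'l', reset
Bit 7: prefix='0' (no match yet)
Bit 8: prefix='00' -> emit 'k', reset
Bit 9: prefix='0' (no match yet)
Bit 10: prefix='01' (no match yet)
Bit 11: prefix='010' -> emit 'i', reset
Bit 12: prefix='0' (no match yet)
Bit 13: prefix='00' -> emit 'k', reset
Bit 14: prefix='0' (no match yet)
Bit 15: prefix='00' -> emit 'k', reset
Bit 16: prefix='0' (no match yet)
Bit 17: prefix='00' -> emit 'k', reset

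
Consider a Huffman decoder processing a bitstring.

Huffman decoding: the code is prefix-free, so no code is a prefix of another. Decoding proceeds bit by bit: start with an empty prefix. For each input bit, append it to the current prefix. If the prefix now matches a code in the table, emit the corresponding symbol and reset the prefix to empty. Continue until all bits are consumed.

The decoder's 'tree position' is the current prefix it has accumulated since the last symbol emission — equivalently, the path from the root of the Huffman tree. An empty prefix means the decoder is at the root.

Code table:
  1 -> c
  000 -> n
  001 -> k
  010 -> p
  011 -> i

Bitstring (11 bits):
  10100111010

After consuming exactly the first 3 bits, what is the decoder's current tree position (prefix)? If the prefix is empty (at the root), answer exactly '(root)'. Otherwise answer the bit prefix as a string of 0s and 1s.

Bit 0: prefix='1' -> emit 'c', reset
Bit 1: prefix='0' (no match yet)
Bit 2: prefix='01' (no match yet)

Answer: 01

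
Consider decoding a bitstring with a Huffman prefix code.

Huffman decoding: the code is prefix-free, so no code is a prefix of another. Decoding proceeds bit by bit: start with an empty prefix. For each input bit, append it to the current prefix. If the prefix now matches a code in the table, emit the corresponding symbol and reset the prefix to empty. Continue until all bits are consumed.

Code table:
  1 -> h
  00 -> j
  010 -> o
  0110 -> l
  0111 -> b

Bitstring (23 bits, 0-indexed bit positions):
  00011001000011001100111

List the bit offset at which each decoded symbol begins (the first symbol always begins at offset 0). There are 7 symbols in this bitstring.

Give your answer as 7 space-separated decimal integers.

Answer: 0 2 6 9 11 15 19

Derivation:
Bit 0: prefix='0' (no match yet)
Bit 1: prefix='00' -> emit 'j', reset
Bit 2: prefix='0' (no match yet)
Bit 3: prefix='01' (no match yet)
Bit 4: prefix='011' (no match yet)
Bit 5: prefix='0110' -> emit 'l', reset
Bit 6: prefix='0' (no match yet)
Bit 7: prefix='01' (no match yet)
Bit 8: prefix='010' -> emit 'o', reset
Bit 9: prefix='0' (no match yet)
Bit 10: prefix='00' -> emit 'j', reset
Bit 11: prefix='0' (no match yet)
Bit 12: prefix='01' (no match yet)
Bit 13: prefix='011' (no match yet)
Bit 14: prefix='0110' -> emit 'l', reset
Bit 15: prefix='0' (no match yet)
Bit 16: prefix='01' (no match yet)
Bit 17: prefix='011' (no match yet)
Bit 18: prefix='0110' -> emit 'l', reset
Bit 19: prefix='0' (no match yet)
Bit 20: prefix='01' (no match yet)
Bit 21: prefix='011' (no match yet)
Bit 22: prefix='0111' -> emit 'b', reset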